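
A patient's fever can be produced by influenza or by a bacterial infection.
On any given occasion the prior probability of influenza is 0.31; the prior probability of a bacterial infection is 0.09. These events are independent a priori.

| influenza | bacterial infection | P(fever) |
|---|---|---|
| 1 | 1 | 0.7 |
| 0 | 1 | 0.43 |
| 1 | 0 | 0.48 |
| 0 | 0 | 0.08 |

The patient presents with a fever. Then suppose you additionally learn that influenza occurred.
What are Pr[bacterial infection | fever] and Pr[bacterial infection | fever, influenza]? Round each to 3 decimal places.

Pr[bacterial infection | fever] ≈ 0.199; Pr[bacterial infection | fever, influenza] ≈ 0.126

For the numerator, keep only bacterial infection=true terms: 0.026703 + 0.019530 = 0.046233
Normalizer over all consistent configurations: 0.08×0.69×0.91 + 0.43×0.69×0.09 + 0.48×0.31×0.91 + 0.7×0.31×0.09 = 0.231873
P(bacterial infection | fever) = 0.046233/0.231873 ≈ 0.199

With the extra evidence:
Sum P(fever|·) weighted by the priors over both values of bacterial infection:
  P(fever | influenza) = 0.48×0.91 + 0.7×0.09
        = 0.436800 + 0.063000 = 0.499800
Keeping only the bacterial infection-present terms gives 0.063000, so
  P(bacterial infection | fever, influenza) = 0.063000 / 0.499800 ≈ 0.126
This is intercausal reasoning (explaining away): once influenza accounts for the fever, bacterial infection becomes less likely.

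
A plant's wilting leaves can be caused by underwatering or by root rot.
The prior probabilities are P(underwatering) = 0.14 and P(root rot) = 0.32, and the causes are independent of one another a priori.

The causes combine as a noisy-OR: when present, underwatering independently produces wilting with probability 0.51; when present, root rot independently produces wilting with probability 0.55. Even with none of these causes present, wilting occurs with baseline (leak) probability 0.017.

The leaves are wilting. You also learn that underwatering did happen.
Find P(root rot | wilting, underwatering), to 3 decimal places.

P(root rot | wilting, underwatering) ≈ 0.416

Under noisy-OR, P(wilting | causes) = 1 − (1−0.017)·∏(1−qᵢ) over the active causes.
By total probability over both values of root rot:
  P(wilting | underwatering) = 0.51833×0.68 + 0.783249×0.32
        = 0.352464 + 0.250640 = 0.603104
The terms with root rot present sum to 0.250640, so
  P(root rot | wilting, underwatering) = 0.250640 / 0.603104 ≈ 0.416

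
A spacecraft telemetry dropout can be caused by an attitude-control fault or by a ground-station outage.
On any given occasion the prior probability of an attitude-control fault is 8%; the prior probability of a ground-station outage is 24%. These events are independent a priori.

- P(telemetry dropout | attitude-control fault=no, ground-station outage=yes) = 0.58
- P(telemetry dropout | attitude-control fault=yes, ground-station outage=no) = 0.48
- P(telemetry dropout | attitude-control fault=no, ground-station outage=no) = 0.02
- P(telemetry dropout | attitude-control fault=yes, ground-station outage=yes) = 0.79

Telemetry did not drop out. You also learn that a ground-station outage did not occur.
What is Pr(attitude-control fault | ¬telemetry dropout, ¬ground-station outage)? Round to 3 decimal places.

P(¬telemetry dropout | ¬ground-station outage) = 0.98*0.92 + 0.52*0.08 = 0.901600 + 0.041600 = 0.943200
Of this, 0.041600 comes from 0.52*0.08 (the attitude-control fault=true cases).
Hence the posterior is 0.041600/0.943200 ≈ 0.044.

Pr(attitude-control fault | ¬telemetry dropout, ¬ground-station outage) ≈ 0.044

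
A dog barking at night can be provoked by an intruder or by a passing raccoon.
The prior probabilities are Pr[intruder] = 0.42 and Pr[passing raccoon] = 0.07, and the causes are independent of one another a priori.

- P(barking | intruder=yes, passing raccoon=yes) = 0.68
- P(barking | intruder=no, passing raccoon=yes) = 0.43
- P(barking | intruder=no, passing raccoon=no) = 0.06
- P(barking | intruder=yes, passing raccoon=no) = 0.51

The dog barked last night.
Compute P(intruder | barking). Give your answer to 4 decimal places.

Sum P(barking|·) weighted by the priors over the 4 (intruder, passing raccoon) configurations:
  P(barking) = 0.06*0.58*0.93 + 0.43*0.58*0.07 + 0.51*0.42*0.93 + 0.68*0.42*0.07
        = 0.032364 + 0.017458 + 0.199206 + 0.019992 = 0.269020
Configurations with intruder contribute 0.219198, so
  P(intruder | barking) = 0.219198 / 0.269020 ≈ 0.8148

P(intruder | barking) ≈ 0.8148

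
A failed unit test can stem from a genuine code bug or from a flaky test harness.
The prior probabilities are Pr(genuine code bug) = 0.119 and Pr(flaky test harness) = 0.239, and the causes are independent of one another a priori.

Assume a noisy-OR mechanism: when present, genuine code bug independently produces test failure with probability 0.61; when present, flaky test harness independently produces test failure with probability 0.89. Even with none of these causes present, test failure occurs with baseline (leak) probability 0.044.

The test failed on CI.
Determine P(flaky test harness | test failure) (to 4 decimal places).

P(flaky test harness | test failure) ≈ 0.7142

Under noisy-OR, P(test failure | causes) = 1 − (1−0.044)·∏(1−qᵢ) over the active causes.
P(test failure) = 0.044×0.881×0.761 + 0.89484×0.881×0.239 + 0.62716×0.119×0.761 + 0.958988×0.119×0.239 = 0.029499 + 0.188417 + 0.056795 + 0.027275 = 0.301986
The flaky test harness-present share is 0.188417 + 0.027275 = 0.215692.
So P(flaky test harness | test failure) = 0.215692/0.301986 ≈ 0.7142.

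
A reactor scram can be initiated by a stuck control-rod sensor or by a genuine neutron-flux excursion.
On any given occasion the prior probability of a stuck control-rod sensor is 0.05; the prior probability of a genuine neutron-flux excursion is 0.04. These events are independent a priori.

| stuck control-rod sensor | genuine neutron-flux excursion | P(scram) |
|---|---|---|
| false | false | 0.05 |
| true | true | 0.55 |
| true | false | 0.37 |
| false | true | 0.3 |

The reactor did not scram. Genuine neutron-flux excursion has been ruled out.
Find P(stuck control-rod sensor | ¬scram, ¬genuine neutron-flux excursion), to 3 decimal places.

P(stuck control-rod sensor | ¬scram, ¬genuine neutron-flux excursion) ≈ 0.034

P(¬scram | ¬genuine neutron-flux excursion) = 0.95×0.95 + 0.63×0.05 = 0.902500 + 0.031500 = 0.934000
Restricting to configurations with stuck control-rod sensor present: 0.63×0.05 = 0.031500.
Hence the posterior is 0.031500/0.934000 ≈ 0.034.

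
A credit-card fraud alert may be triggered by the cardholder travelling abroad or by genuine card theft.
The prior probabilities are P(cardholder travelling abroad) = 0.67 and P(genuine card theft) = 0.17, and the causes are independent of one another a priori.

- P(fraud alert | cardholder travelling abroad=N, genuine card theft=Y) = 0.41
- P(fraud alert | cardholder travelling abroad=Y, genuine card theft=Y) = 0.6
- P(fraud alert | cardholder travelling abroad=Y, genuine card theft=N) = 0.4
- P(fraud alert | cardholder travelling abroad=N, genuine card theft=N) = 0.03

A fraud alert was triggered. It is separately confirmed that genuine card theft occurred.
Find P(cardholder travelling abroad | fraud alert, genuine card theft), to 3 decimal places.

P(cardholder travelling abroad | fraud alert, genuine card theft) ≈ 0.748

For the numerator, keep only cardholder travelling abroad=true terms: 0.6×0.67 = 0.402000
Denominator P(fraud alert | genuine card theft): 0.41×0.33 + 0.6×0.67 = 0.537300
P(cardholder travelling abroad | fraud alert, genuine card theft) = 0.402000/0.537300 ≈ 0.748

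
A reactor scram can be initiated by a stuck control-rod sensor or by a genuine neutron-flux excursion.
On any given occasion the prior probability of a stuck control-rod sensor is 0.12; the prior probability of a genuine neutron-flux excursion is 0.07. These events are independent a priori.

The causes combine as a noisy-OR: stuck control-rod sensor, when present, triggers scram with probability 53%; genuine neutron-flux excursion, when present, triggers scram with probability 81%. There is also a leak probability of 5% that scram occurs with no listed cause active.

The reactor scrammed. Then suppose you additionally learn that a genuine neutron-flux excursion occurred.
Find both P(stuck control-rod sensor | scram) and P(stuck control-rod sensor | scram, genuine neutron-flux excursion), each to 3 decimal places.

Under noisy-OR, P(scram | causes) = 1 − (1−0.05)·∏(1−qᵢ) over the active causes.
Enumerate the 4 (stuck control-rod sensor, genuine neutron-flux excursion) configurations and weight by the priors:
  P(scram) = 0.05×0.88×0.93 + 0.8195×0.88×0.07 + 0.5535×0.12×0.93 + 0.915165×0.12×0.07
        = 0.040920 + 0.050481 + 0.061771 + 0.007687 = 0.160859
Configurations with stuck control-rod sensor contribute 0.069458, so
  P(stuck control-rod sensor | scram) = 0.069458 / 0.160859 ≈ 0.432

Now condition on the additional information:
P(scram | genuine neutron-flux excursion) = 0.8195*0.88 + 0.915165*0.12 = 0.721160 + 0.109820 = 0.830980
Of this, 0.109820 comes from 0.915165*0.12 (the stuck control-rod sensor=true cases).
So P(stuck control-rod sensor | scram, genuine neutron-flux excursion) = 0.109820/0.830980 ≈ 0.132.

P(stuck control-rod sensor | scram) ≈ 0.432; P(stuck control-rod sensor | scram, genuine neutron-flux excursion) ≈ 0.132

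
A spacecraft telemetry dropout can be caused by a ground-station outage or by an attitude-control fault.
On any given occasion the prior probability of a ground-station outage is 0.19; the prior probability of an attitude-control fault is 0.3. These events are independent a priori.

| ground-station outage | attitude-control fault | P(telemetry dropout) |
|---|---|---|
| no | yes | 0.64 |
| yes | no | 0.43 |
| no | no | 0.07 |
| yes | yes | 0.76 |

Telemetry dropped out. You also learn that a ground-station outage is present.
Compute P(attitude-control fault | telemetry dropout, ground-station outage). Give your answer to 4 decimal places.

P(attitude-control fault | telemetry dropout, ground-station outage) ≈ 0.4310

Sum P(telemetry dropout|·) weighted by the priors over both values of attitude-control fault:
  P(telemetry dropout | ground-station outage) = 0.43·0.7 + 0.76·0.3
        = 0.301000 + 0.228000 = 0.529000
Configurations with attitude-control fault contribute 0.228000, so
  P(attitude-control fault | telemetry dropout, ground-station outage) = 0.228000 / 0.529000 ≈ 0.4310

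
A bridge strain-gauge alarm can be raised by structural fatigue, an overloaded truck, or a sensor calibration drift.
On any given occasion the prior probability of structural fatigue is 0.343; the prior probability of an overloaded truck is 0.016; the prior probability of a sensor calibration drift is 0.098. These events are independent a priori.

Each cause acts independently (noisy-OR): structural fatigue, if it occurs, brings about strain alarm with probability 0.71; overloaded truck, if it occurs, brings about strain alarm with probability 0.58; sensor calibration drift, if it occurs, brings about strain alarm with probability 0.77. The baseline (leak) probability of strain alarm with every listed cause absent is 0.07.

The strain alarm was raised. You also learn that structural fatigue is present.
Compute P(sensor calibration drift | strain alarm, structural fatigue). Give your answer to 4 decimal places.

Under noisy-OR, P(strain alarm | causes) = 1 − (1−0.07)·∏(1−qᵢ) over the active causes.
Weight on sensor calibration drift=true, given the evidence: 0.090450 + 0.001527 = 0.091977
Denominator P(strain alarm | structural fatigue): 0.7303×0.984×0.902 + 0.937969×0.984×0.098 + 0.886726×0.016×0.902 + 0.973947×0.016×0.098 = 0.752965
Posterior = 0.091977 / 0.752965 ≈ 0.1222

P(sensor calibration drift | strain alarm, structural fatigue) ≈ 0.1222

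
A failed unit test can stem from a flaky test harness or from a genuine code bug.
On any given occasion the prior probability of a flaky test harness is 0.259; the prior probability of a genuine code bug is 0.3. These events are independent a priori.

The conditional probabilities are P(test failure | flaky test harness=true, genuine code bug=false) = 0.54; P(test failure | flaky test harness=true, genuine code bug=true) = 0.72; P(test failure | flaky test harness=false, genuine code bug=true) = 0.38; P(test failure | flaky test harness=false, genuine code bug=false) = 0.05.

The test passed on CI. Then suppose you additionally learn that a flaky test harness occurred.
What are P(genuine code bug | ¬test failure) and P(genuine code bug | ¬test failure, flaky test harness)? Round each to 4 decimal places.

P(¬test failure) = 0.95*0.741*0.7 + 0.62*0.741*0.3 + 0.46*0.259*0.7 + 0.28*0.259*0.3 = 0.492765 + 0.137826 + 0.083398 + 0.021756 = 0.735745
Restricting to configurations with genuine code bug present: 0.137826 + 0.021756 = 0.159582.
So P(genuine code bug | ¬test failure) = 0.159582/0.735745 ≈ 0.2169.

With the extra evidence:
For the numerator, keep only genuine code bug=true terms: 0.28*0.3 = 0.084000
Normalizer over all consistent configurations: 0.46*0.7 + 0.28*0.3 = 0.406000
P(genuine code bug | ¬test failure, flaky test harness) = 0.084000/0.406000 ≈ 0.2069

P(genuine code bug | ¬test failure) ≈ 0.2169; P(genuine code bug | ¬test failure, flaky test harness) ≈ 0.2069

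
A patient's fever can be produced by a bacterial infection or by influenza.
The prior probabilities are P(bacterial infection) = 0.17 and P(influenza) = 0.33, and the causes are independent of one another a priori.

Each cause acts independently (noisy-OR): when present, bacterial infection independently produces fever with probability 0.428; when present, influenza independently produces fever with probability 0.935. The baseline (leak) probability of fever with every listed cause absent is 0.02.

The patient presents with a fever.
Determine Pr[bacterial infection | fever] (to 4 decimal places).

Under noisy-OR, P(fever | causes) = 1 − (1−0.02)·∏(1−qᵢ) over the active causes.
Sum P(fever|·) weighted by the priors over the 4 (bacterial infection, influenza) configurations:
  P(fever) = 0.02·0.83·0.67 + 0.9363·0.83·0.33 + 0.43944·0.17·0.67 + 0.963564·0.17·0.33
        = 0.011122 + 0.256453 + 0.050052 + 0.054056 = 0.371683
Keeping only the bacterial infection-present terms gives 0.104108, so
  P(bacterial infection | fever) = 0.104108 / 0.371683 ≈ 0.2801

Pr[bacterial infection | fever] ≈ 0.2801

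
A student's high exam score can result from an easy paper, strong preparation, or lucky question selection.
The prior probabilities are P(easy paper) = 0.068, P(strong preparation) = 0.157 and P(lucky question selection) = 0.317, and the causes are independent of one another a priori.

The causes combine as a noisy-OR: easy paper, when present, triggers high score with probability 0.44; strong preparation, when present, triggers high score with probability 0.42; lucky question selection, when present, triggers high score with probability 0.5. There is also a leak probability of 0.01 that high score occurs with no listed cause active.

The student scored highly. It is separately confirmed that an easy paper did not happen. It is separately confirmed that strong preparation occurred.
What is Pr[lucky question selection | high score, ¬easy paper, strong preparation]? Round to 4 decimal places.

Pr[lucky question selection | high score, ¬easy paper, strong preparation] ≈ 0.4373

Under noisy-OR, P(high score | causes) = 1 − (1−0.01)·∏(1−qᵢ) over the active causes.
P(high score | ¬easy paper, strong preparation) = 0.4258*0.683 + 0.7129*0.317 = 0.290821 + 0.225989 = 0.516810
Restricting to configurations with lucky question selection present: 0.7129*0.317 = 0.225989.
Hence the posterior is 0.225989/0.516810 ≈ 0.4373.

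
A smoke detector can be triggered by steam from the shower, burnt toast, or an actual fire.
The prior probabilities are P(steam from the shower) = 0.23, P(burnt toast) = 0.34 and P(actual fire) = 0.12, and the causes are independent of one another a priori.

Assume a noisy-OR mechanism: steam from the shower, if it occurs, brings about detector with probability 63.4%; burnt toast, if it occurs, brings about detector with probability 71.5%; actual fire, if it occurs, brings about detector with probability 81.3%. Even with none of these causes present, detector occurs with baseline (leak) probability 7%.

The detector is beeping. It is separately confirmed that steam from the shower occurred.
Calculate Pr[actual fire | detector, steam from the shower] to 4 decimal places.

Under noisy-OR, P(detector | causes) = 1 − (1−0.07)·∏(1−qᵢ) over the active causes.
P(detector | steam from the shower) = 0.65962×0.66×0.88 + 0.936349×0.66×0.12 + 0.902992×0.34×0.88 + 0.981859×0.34×0.12 = 0.383107 + 0.074159 + 0.270175 + 0.040060 = 0.767501
Of this, 0.114219 comes from 0.074159 + 0.040060 (the actual fire=true cases).
P(actual fire | detector, steam from the shower) = 0.114219 / 0.767501 ≈ 0.1488

Pr[actual fire | detector, steam from the shower] ≈ 0.1488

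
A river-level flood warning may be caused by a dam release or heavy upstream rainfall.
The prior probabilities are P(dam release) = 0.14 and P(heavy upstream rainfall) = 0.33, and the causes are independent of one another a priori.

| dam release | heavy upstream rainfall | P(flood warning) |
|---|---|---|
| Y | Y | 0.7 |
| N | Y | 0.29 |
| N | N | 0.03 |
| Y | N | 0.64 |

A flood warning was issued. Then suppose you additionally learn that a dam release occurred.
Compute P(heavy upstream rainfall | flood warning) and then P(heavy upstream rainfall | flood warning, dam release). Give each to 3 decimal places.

For the numerator, keep only heavy upstream rainfall=true terms: 0.082302 + 0.032340 = 0.114642
The normalizing constant is 0.03·0.86·0.67 + 0.29·0.86·0.33 + 0.64·0.14·0.67 + 0.7·0.14·0.33 = 0.191960
P(heavy upstream rainfall | flood warning) = 0.114642/0.191960 ≈ 0.597

With the extra evidence:
Numerator (weight on configurations with heavy upstream rainfall): 0.7·0.33 = 0.231000
The normalizing constant is 0.64·0.67 + 0.7·0.33 = 0.659800
P(heavy upstream rainfall | flood warning, dam release) = 0.231000/0.659800 ≈ 0.350
Conditioning on dam release lowers the posterior on heavy upstream rainfall: the classic explaining-away effect in a common-effect structure.

P(heavy upstream rainfall | flood warning) ≈ 0.597; P(heavy upstream rainfall | flood warning, dam release) ≈ 0.350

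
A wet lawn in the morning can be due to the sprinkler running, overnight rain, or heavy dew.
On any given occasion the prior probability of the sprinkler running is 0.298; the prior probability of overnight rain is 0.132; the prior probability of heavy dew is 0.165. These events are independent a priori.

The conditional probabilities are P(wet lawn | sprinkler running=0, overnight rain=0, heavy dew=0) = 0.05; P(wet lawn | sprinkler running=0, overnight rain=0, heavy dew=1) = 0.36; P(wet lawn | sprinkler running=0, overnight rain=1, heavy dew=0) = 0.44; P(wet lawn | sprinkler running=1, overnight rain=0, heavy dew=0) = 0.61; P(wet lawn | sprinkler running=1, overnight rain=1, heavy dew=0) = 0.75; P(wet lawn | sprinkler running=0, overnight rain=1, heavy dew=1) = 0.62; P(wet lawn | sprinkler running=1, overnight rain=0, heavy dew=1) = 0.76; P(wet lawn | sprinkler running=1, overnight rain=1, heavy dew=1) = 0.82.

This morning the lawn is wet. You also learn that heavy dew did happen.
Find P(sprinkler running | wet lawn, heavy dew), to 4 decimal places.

Numerator (weight on configurations with sprinkler running): 0.196585 + 0.032256 = 0.228841
The normalizing constant is 0.36*0.702*0.868 + 0.62*0.702*0.132 + 0.76*0.298*0.868 + 0.82*0.298*0.132 = 0.505654
Posterior = 0.228841 / 0.505654 ≈ 0.4526

P(sprinkler running | wet lawn, heavy dew) ≈ 0.4526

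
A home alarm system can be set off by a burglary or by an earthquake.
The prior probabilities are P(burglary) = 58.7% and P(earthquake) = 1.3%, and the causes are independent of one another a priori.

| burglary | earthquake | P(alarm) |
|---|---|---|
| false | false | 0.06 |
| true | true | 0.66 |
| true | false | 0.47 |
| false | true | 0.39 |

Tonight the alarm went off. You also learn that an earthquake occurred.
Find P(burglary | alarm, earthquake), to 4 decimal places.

P(burglary | alarm, earthquake) ≈ 0.7063

For the numerator, keep only burglary=true terms: 0.66*0.587 = 0.387420
Denominator P(alarm | earthquake): 0.39*0.413 + 0.66*0.587 = 0.548490
P(burglary | alarm, earthquake) = 0.387420/0.548490 ≈ 0.7063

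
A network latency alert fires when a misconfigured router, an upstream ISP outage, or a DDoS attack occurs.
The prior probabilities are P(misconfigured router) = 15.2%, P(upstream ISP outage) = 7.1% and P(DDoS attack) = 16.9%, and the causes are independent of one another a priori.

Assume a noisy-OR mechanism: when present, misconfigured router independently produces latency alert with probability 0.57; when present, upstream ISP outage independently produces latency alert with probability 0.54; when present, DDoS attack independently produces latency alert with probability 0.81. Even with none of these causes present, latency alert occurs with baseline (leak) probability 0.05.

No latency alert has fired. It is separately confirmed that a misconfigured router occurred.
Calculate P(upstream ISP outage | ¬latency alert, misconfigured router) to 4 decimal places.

Under noisy-OR, P(latency alert | causes) = 1 − (1−0.05)·∏(1−qᵢ) over the active causes.
P(¬latency alert | misconfigured router) = 0.4085·0.929·0.831 + 0.077615·0.929·0.169 + 0.18791·0.071·0.831 + 0.035703·0.071·0.169 = 0.315362 + 0.012186 + 0.011087 + 0.000428 = 0.339063
Of this, 0.011515 comes from 0.011087 + 0.000428 (the upstream ISP outage=true cases).
Hence the posterior is 0.011515/0.339063 ≈ 0.0340.

P(upstream ISP outage | ¬latency alert, misconfigured router) ≈ 0.0340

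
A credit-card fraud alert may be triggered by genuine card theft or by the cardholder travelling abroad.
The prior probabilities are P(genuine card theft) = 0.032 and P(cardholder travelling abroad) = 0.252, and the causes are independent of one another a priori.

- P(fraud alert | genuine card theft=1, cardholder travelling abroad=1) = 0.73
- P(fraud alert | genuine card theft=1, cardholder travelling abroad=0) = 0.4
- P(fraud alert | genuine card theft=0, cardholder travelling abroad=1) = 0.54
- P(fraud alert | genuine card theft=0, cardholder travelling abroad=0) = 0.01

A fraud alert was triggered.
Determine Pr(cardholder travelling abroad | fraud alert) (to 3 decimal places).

For the numerator, keep only cardholder travelling abroad=true terms: 0.131725 + 0.005887 = 0.137612
The normalizing constant is 0.01×0.968×0.748 + 0.54×0.968×0.252 + 0.4×0.032×0.748 + 0.73×0.032×0.252 = 0.154427
Posterior = 0.137612 / 0.154427 ≈ 0.891

Pr(cardholder travelling abroad | fraud alert) ≈ 0.891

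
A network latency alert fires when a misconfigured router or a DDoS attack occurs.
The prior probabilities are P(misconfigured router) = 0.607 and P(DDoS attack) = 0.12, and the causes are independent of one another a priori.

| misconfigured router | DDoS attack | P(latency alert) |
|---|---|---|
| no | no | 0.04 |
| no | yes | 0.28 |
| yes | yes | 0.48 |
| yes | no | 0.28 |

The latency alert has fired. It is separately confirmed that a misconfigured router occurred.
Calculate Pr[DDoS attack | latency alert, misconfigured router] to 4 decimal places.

Weight on DDoS attack=true, given the evidence: 0.48*0.12 = 0.057600
The normalizing constant is 0.28*0.88 + 0.48*0.12 = 0.304000
P(DDoS attack | latency alert, misconfigured router) = 0.057600/0.304000 ≈ 0.1895

Pr[DDoS attack | latency alert, misconfigured router] ≈ 0.1895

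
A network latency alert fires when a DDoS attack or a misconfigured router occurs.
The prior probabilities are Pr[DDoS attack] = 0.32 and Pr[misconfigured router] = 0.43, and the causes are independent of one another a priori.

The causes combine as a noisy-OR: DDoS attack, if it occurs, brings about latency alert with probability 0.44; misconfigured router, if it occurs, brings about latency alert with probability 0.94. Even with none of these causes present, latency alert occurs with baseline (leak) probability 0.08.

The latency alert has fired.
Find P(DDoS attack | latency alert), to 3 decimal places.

P(DDoS attack | latency alert) ≈ 0.419

Under noisy-OR, P(latency alert | causes) = 1 − (1−0.08)·∏(1−qᵢ) over the active causes.
P(latency alert) = 0.08×0.68×0.57 + 0.9448×0.68×0.43 + 0.4848×0.32×0.57 + 0.969088×0.32×0.43 = 0.031008 + 0.276260 + 0.088428 + 0.133347 = 0.529043
Of this, 0.221775 comes from 0.088428 + 0.133347 (the DDoS attack=true cases).
So P(DDoS attack | latency alert) = 0.221775/0.529043 ≈ 0.419.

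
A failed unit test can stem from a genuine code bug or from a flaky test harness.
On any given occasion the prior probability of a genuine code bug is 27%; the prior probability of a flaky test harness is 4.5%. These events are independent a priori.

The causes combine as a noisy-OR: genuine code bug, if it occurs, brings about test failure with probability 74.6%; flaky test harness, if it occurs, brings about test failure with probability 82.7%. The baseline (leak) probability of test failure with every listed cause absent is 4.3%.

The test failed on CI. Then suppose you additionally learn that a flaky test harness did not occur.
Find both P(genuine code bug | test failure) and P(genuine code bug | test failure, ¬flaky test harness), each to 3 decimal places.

Under noisy-OR, P(test failure | causes) = 1 − (1−0.043)·∏(1−qᵢ) over the active causes.
Numerator (weight on configurations with genuine code bug): 0.195172 + 0.011639 = 0.206811
The normalizing constant is 0.043·0.73·0.955 + 0.834439·0.73·0.045 + 0.756922·0.27·0.955 + 0.957948·0.27·0.045 = 0.264199
Posterior = 0.206811 / 0.264199 ≈ 0.783

Now condition on the additional information:
P(test failure | ¬flaky test harness) = 0.043*0.73 + 0.756922*0.27 = 0.031390 + 0.204369 = 0.235759
The genuine code bug-present share is 0.756922*0.27 = 0.204369.
Hence the posterior is 0.204369/0.235759 ≈ 0.867.

P(genuine code bug | test failure) ≈ 0.783; P(genuine code bug | test failure, ¬flaky test harness) ≈ 0.867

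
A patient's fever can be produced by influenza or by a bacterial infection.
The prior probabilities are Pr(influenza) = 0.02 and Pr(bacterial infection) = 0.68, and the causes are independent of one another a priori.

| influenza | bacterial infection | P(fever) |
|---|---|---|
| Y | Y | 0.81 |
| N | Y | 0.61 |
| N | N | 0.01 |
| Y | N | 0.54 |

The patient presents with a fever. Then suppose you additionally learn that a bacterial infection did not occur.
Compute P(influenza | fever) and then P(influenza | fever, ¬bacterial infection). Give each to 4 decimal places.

P(influenza | fever) ≈ 0.0341; P(influenza | fever, ¬bacterial infection) ≈ 0.5243

For the numerator, keep only influenza=true terms: 0.003456 + 0.011016 = 0.014472
Denominator P(fever): 0.01×0.98×0.32 + 0.61×0.98×0.68 + 0.54×0.02×0.32 + 0.81×0.02×0.68 = 0.424112
Posterior = 0.014472 / 0.424112 ≈ 0.0341

With the extra evidence:
Weight on influenza=true, given the evidence: 0.54×0.02 = 0.010800
Denominator P(fever | ¬bacterial infection): 0.01×0.98 + 0.54×0.02 = 0.020600
P(influenza | fever, ¬bacterial infection) = 0.010800/0.020600 ≈ 0.5243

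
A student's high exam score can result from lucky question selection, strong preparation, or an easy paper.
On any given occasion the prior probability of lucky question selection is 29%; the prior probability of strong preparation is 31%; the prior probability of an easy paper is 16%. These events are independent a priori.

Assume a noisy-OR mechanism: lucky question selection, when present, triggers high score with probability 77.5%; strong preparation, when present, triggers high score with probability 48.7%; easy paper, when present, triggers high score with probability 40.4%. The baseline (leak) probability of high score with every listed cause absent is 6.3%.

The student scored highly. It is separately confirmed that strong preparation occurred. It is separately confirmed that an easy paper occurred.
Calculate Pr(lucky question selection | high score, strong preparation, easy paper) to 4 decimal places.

Pr(lucky question selection | high score, strong preparation, easy paper) ≈ 0.3488

Under noisy-OR, P(high score | causes) = 1 − (1−0.063)·∏(1−qᵢ) over the active causes.
P(high score | strong preparation, easy paper) = 0.713514*0.71 + 0.935541*0.29 = 0.506595 + 0.271307 = 0.777902
The lucky question selection-present share is 0.935541*0.29 = 0.271307.
P(lucky question selection | high score, strong preparation, easy paper) = 0.271307 / 0.777902 ≈ 0.3488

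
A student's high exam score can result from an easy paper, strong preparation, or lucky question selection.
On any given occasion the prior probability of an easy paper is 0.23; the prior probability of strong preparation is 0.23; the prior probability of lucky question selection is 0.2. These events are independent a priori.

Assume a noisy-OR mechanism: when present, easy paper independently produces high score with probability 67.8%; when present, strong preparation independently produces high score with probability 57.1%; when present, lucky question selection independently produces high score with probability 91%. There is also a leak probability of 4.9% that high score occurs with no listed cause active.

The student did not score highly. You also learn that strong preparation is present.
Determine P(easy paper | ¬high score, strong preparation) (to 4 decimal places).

P(easy paper | ¬high score, strong preparation) ≈ 0.0877

Under noisy-OR, P(high score | causes) = 1 − (1−0.049)·∏(1−qᵢ) over the active causes.
Enumerate the 4 (easy paper, lucky question selection) configurations and weight by the priors:
  P(¬high score | strong preparation) = 0.407979·0.77·0.8 + 0.036718·0.77·0.2 + 0.131369·0.23·0.8 + 0.011823·0.23·0.2
        = 0.251315 + 0.005655 + 0.024172 + 0.000544 = 0.281686
Configurations with easy paper contribute 0.024716, so
  P(easy paper | ¬high score, strong preparation) = 0.024716 / 0.281686 ≈ 0.0877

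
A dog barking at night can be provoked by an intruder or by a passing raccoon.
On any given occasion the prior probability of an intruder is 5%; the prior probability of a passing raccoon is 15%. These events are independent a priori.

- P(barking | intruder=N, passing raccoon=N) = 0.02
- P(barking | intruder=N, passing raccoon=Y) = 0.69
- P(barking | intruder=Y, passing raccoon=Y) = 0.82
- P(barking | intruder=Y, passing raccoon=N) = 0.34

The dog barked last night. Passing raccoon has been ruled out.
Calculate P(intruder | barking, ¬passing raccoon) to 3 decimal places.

P(barking | ¬passing raccoon) = 0.02·0.95 + 0.34·0.05 = 0.019000 + 0.017000 = 0.036000
The intruder-present share is 0.34·0.05 = 0.017000.
P(intruder | barking, ¬passing raccoon) = 0.017000 / 0.036000 ≈ 0.472

P(intruder | barking, ¬passing raccoon) ≈ 0.472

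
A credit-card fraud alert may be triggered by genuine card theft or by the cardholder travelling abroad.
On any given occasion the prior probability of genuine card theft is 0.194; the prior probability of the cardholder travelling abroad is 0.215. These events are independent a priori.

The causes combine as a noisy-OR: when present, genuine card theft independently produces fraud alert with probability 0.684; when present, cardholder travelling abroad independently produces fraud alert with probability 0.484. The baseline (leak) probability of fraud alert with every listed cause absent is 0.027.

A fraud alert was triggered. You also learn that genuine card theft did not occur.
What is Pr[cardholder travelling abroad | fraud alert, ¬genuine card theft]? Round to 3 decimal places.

Under noisy-OR, P(fraud alert | causes) = 1 − (1−0.027)·∏(1−qᵢ) over the active causes.
Sum P(fraud alert|·) weighted by the priors over both values of cardholder travelling abroad:
  P(fraud alert | ¬genuine card theft) = 0.027*0.785 + 0.497932*0.215
        = 0.021195 + 0.107055 = 0.128250
The terms with cardholder travelling abroad present sum to 0.107055, so
  P(cardholder travelling abroad | fraud alert, ¬genuine card theft) = 0.107055 / 0.128250 ≈ 0.835

Pr[cardholder travelling abroad | fraud alert, ¬genuine card theft] ≈ 0.835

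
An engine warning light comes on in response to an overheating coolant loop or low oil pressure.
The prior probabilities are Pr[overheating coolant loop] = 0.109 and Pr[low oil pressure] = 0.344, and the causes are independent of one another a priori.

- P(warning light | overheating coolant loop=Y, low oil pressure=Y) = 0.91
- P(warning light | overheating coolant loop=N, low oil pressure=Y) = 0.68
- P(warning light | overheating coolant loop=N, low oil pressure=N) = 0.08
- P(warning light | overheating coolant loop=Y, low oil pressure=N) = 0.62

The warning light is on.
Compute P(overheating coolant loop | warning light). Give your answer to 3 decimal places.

P(overheating coolant loop | warning light) ≈ 0.235

Weight on overheating coolant loop=true, given the evidence: 0.044332 + 0.034121 = 0.078453
Normalizer over all consistent configurations: 0.08×0.891×0.656 + 0.68×0.891×0.344 + 0.62×0.109×0.656 + 0.91×0.109×0.344 = 0.333636
Posterior = 0.078453 / 0.333636 ≈ 0.235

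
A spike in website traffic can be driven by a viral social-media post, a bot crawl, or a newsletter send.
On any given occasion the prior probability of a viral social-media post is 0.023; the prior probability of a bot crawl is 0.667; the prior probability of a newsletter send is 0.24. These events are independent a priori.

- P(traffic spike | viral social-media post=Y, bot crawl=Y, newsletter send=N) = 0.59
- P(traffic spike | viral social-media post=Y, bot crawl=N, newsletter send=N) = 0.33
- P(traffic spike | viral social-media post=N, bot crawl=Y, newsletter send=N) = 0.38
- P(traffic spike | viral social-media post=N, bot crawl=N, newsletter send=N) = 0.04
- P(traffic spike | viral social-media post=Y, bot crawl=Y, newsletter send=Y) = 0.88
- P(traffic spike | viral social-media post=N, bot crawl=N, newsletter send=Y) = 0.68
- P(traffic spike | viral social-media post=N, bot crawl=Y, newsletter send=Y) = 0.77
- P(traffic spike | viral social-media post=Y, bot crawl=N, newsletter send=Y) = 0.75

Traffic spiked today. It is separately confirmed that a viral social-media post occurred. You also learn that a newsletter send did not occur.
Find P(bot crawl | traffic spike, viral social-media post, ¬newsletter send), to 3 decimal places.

P(bot crawl | traffic spike, viral social-media post, ¬newsletter send) ≈ 0.782

For the numerator, keep only bot crawl=true terms: 0.59*0.667 = 0.393530
Denominator P(traffic spike | viral social-media post, ¬newsletter send): 0.33*0.333 + 0.59*0.667 = 0.503420
P(bot crawl | traffic spike, viral social-media post, ¬newsletter send) = 0.393530/0.503420 ≈ 0.782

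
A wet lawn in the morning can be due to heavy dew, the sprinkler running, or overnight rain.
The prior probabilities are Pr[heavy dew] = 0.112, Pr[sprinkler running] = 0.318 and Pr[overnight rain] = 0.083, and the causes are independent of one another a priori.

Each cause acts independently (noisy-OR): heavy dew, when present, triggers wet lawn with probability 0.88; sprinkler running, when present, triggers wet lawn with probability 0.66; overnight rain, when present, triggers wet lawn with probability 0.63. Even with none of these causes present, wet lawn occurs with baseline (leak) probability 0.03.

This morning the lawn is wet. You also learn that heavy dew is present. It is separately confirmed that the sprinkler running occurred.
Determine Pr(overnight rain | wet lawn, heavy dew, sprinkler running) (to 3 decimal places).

Under noisy-OR, P(wet lawn | causes) = 1 − (1−0.03)·∏(1−qᵢ) over the active causes.
P(wet lawn | heavy dew, sprinkler running) = 0.960424*0.917 + 0.985357*0.083 = 0.880709 + 0.081785 = 0.962494
Of this, 0.081785 comes from 0.985357*0.083 (the overnight rain=true cases).
P(overnight rain | wet lawn, heavy dew, sprinkler running) = 0.081785 / 0.962494 ≈ 0.085

Pr(overnight rain | wet lawn, heavy dew, sprinkler running) ≈ 0.085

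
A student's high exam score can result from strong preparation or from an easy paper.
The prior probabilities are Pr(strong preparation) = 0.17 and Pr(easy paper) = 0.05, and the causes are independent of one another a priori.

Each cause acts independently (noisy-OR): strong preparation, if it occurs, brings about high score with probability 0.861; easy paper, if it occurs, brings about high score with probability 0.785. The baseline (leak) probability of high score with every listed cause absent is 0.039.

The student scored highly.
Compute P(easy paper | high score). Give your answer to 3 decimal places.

Under noisy-OR, P(high score | causes) = 1 − (1−0.039)·∏(1−qᵢ) over the active causes.
Weight on easy paper=true, given the evidence: 0.032925 + 0.008256 = 0.041181
Normalizer over all consistent configurations: 0.039×0.83×0.95 + 0.793385×0.83×0.05 + 0.866421×0.17×0.95 + 0.971281×0.17×0.05 = 0.211859
P(easy paper | high score) = 0.041181/0.211859 ≈ 0.194

P(easy paper | high score) ≈ 0.194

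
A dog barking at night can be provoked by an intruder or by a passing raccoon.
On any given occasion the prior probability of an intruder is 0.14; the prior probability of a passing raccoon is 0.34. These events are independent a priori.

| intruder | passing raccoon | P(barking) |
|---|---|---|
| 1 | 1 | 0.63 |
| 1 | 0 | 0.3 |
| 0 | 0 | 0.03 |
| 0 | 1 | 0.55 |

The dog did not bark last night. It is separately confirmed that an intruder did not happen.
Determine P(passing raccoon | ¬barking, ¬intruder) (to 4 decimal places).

P(passing raccoon | ¬barking, ¬intruder) ≈ 0.1929

P(¬barking | ¬intruder) = 0.97·0.66 + 0.45·0.34 = 0.640200 + 0.153000 = 0.793200
The passing raccoon-present share is 0.45·0.34 = 0.153000.
P(passing raccoon | ¬barking, ¬intruder) = 0.153000 / 0.793200 ≈ 0.1929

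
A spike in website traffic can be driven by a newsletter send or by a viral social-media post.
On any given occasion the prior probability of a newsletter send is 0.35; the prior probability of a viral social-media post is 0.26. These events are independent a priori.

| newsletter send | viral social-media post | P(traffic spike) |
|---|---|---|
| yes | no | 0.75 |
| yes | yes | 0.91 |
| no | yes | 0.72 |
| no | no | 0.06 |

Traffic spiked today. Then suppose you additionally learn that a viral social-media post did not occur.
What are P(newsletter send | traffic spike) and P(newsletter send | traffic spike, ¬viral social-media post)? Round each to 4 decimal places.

P(traffic spike) = 0.06·0.65·0.74 + 0.72·0.65·0.26 + 0.75·0.35·0.74 + 0.91·0.35·0.26 = 0.028860 + 0.121680 + 0.194250 + 0.082810 = 0.427600
Of this, 0.277060 comes from 0.194250 + 0.082810 (the newsletter send=true cases).
Hence the posterior is 0.277060/0.427600 ≈ 0.6479.

Now condition on the additional information:
P(traffic spike | ¬viral social-media post) = 0.06*0.65 + 0.75*0.35 = 0.039000 + 0.262500 = 0.301500
Restricting to configurations with newsletter send present: 0.75*0.35 = 0.262500.
P(newsletter send | traffic spike, ¬viral social-media post) = 0.262500 / 0.301500 ≈ 0.8706

P(newsletter send | traffic spike) ≈ 0.6479; P(newsletter send | traffic spike, ¬viral social-media post) ≈ 0.8706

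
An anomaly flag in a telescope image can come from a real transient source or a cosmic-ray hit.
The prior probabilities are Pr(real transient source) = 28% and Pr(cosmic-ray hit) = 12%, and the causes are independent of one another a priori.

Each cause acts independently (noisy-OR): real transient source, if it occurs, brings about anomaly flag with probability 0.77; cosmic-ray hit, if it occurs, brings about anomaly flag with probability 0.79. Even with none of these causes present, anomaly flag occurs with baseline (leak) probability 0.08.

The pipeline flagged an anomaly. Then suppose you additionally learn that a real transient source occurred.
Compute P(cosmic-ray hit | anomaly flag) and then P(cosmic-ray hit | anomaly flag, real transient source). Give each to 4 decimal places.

P(cosmic-ray hit | anomaly flag) ≈ 0.2936; P(cosmic-ray hit | anomaly flag, real transient source) ≈ 0.1418

Under noisy-OR, P(anomaly flag | causes) = 1 − (1−0.08)·∏(1−qᵢ) over the active causes.
By total probability over the 4 (real transient source, cosmic-ray hit) configurations:
  P(anomaly flag) = 0.08·0.72·0.88 + 0.8068·0.72·0.12 + 0.7884·0.28·0.88 + 0.955564·0.28·0.12
        = 0.050688 + 0.069708 + 0.194262 + 0.032107 = 0.346765
Configurations with cosmic-ray hit contribute 0.101815, so
  P(cosmic-ray hit | anomaly flag) = 0.101815 / 0.346765 ≈ 0.2936

Now condition on the additional information:
Numerator (weight on configurations with cosmic-ray hit): 0.955564*0.12 = 0.114668
Normalizer over all consistent configurations: 0.7884*0.88 + 0.955564*0.12 = 0.808460
Posterior = 0.114668 / 0.808460 ≈ 0.1418
The drop from 0.2936 to 0.1418 is the explaining-away (discounting) effect.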